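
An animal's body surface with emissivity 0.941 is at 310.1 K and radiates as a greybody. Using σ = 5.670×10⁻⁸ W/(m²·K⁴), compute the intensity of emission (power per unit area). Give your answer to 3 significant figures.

Stefan–Boltzmann: I = εσT⁴ = 0.941 × 5.670×10⁻⁸ × (310.1)⁴ = 493 W/m².

I ≈ 493 W/m²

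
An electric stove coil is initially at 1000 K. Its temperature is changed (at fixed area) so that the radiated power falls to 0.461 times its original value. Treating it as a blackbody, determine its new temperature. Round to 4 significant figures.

T₂ ≈ 824.0 K

P ∝ T⁴, so T₂/T₁ = (P₂/P₁)^(1/4) = (0.461)^(1/4) = 0.823996.
T₂ = 1000 × 0.823996 = 824.0 K.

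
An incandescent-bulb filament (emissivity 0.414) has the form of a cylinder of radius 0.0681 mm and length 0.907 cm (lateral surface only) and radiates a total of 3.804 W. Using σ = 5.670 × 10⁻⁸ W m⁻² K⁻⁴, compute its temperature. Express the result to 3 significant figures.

Lateral area A = 2πrL = 2π×6.81×10⁻⁵×9.07×10⁻³ = 3.88092×10⁻⁶ m².
P = εσAT⁴ ⇒ T = (P/(εσA))^(1/4) = (3.804/(0.414×5.670×10⁻⁸×3.88092×10⁻⁶))^(1/4) = 2.54×10³ K.

T ≈ 2.54×10³ K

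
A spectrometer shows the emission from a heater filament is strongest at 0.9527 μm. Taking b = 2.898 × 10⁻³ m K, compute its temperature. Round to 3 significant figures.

T ≈ 3.04×10³ K

Wien's law gives T = b/λ_max = (2.898×10⁻³ m·K)/(9.527×10⁻⁷ m) = 3.04×10³ K.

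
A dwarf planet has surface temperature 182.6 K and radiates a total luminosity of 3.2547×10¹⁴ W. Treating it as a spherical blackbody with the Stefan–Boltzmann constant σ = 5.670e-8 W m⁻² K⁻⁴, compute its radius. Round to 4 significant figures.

R ≈ 6.410×10⁵ m

L = 4πR²σT⁴ ⇒ R = √(L/(4πσT⁴)).
σT⁴ = 63.0356 W/m², so R = √(3.2547×10¹⁴/(4π×63.0356)) = 6.410×10⁵ m.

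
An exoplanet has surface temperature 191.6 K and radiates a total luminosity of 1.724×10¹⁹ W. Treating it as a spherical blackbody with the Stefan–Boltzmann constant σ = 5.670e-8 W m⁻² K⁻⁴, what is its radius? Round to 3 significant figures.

R ≈ 1.34×10⁸ m

L = 4πR²σT⁴ ⇒ R = √(L/(4πσT⁴)).
σT⁴ = 76.4126 W/m², so R = √(1.724×10¹⁹/(4π×76.4126)) = 1.34×10⁸ m.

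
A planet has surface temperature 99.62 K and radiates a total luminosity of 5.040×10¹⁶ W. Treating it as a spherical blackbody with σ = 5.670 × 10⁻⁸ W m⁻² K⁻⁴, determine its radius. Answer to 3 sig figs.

L = 4πR²σT⁴ ⇒ R = √(L/(4πσT⁴)).
σT⁴ = 5.58431 W/m², so R = √(5.040×10¹⁶/(4π×5.58431)) = 2.68×10⁷ m.

R ≈ 2.68×10⁷ m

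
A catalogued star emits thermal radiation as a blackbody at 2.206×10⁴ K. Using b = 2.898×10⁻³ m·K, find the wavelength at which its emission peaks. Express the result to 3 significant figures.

λ_max ≈ 131 nm

Wien's displacement law: λ_max = b/T = (2.898×10⁻³ m·K)/(2.206×10⁴ K) = 1.314×10⁻⁷ m.
That is 131 nm, in the ultraviolet range.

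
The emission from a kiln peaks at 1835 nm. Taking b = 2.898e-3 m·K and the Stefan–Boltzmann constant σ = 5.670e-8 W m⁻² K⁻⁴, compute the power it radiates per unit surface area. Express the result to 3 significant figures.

Wien's law: T = b/λ_max = 2.898×10⁻³/1.835×10⁻⁶ = 1579.29 K.
Then I = σT⁴ = 5.670×10⁻⁸×(1579.29)⁴ = 3.53×10⁵ W/m².

I ≈ 3.53×10⁵ W/m²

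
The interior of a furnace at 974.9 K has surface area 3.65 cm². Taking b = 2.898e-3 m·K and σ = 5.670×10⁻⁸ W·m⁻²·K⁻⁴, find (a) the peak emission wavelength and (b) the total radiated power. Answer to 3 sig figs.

(a) λ_max = b/T = 2.898×10⁻³/974.9 = 2.973×10⁻⁶ m = 2.97 μm.
Area A = 3.65 cm² = 3.65×10⁻⁴ m².
(b) P = σAT⁴ = 5.670×10⁻⁸×3.65×10⁻⁴×(974.9)⁴ = 18.7 W.

λ_max ≈ 2.97 μm; P ≈ 18.7 W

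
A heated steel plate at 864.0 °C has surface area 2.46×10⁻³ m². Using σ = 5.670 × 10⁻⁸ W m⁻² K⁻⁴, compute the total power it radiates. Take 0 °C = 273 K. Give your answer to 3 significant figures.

P ≈ 233 W

T = 864.0 °C + 273 = 1137.0 K.
Area A = 2.46×10⁻³ m².
P = σAT⁴ = 5.670×10⁻⁸ × 2.46×10⁻³ × (1137.0)⁴ = 233 W.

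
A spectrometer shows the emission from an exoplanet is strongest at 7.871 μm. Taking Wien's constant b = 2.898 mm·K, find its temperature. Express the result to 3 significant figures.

T ≈ 368 K

Wien's law gives T = b/λ_max = (2.898×10⁻³ m·K)/(7.871×10⁻⁶ m) = 368 K.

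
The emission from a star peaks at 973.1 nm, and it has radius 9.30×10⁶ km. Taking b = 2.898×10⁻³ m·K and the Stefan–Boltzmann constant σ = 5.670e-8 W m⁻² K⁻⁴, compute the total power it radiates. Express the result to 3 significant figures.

Wien's law: T = b/λ_max = 2.898×10⁻³/9.731×10⁻⁷ = 2978.11 K.
Surface area A = 4πR² = 4π(9.30×10⁹ m)² = 1.08687×10²¹ m².
Then P = σAT⁴ = 5.670×10⁻⁸×1.08687×10²¹×(2978.11)⁴ = 4.85×10²⁷ W.

P ≈ 4.85×10²⁷ W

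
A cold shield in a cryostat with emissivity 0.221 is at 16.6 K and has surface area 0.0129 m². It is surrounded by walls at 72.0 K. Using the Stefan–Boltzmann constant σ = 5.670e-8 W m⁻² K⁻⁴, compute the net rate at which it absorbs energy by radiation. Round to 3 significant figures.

Area A = 0.0129 m².
Net radiated power P_net = εσA(T⁴ − T₀⁴) = 0.221×5.670×10⁻⁸×0.0129×(16.6⁴ − 72.0⁴).
T⁴ − T₀⁴ = 75933.3 − 2.68739×10⁷ = -2.67980×10⁷ K⁴, so P_net = -4.33×10⁻³ W — negative, meaning a net gain of 4.33×10⁻³ W.

Net gain ≈ 4.33×10⁻³ W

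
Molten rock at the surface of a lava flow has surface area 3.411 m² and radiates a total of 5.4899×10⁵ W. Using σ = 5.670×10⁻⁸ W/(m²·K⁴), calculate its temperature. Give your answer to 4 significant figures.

T ≈ 1298 K

Area A = 3.411 m².
P = σAT⁴ ⇒ T = (P/(σA))^(1/4) = (5.4899×10⁵/(5.670×10⁻⁸×3.411))^(1/4) = 1298 K.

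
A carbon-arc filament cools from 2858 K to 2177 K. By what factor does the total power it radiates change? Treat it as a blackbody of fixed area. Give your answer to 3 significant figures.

P₂/P₁ ≈ 0.337

P ∝ T⁴, so P₂/P₁ = (T₂/T₁)⁴ = (2177/2858)⁴ = (0.761721)⁴ = 0.337.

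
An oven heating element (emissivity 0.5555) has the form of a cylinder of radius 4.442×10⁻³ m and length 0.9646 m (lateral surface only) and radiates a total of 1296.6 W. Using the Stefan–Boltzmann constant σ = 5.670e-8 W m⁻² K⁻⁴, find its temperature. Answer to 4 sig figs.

T ≈ 1112 K

Lateral area A = 2πrL = 2π×4.442×10⁻³×0.9646 = 0.0269219 m².
P = εσAT⁴ ⇒ T = (P/(εσA))^(1/4) = (1296.6/(0.5555×5.670×10⁻⁸×0.0269219))^(1/4) = 1112 K.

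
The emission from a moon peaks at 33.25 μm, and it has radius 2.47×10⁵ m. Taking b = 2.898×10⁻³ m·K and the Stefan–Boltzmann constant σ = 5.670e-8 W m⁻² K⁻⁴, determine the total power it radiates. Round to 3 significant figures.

Wien's law: T = b/λ_max = 2.898×10⁻³/3.325×10⁻⁵ = 87.1579 K.
Surface area A = 4πR² = 4π(2.47×10⁵ m)² = 7.66662×10¹¹ m².
Then P = σAT⁴ = 5.670×10⁻⁸×7.66662×10¹¹×(87.1579)⁴ = 2.51×10¹² W.

P ≈ 2.51×10¹² W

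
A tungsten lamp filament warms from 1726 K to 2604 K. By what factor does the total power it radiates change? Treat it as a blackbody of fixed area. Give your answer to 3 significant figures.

P₂/P₁ ≈ 5.18

P ∝ T⁴, so P₂/P₁ = (T₂/T₁)⁴ = (2604/1726)⁴ = (1.50869)⁴ = 5.18.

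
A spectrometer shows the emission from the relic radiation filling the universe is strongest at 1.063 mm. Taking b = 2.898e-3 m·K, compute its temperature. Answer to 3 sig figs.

Wien's law gives T = b/λ_max = (2.898×10⁻³ m·K)/(1.063×10⁻³ m) = 2.73 K.

T ≈ 2.73 K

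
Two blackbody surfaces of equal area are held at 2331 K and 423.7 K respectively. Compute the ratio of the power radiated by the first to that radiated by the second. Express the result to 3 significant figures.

With equal areas, P₁/P₂ = (T₁/T₂)⁴ = (2331/423.7)⁴ = 916.

P₁/P₂ ≈ 916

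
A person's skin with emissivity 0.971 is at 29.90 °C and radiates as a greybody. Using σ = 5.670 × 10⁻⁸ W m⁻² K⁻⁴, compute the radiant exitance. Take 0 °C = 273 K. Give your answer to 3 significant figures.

I ≈ 463 W/m²

T = 29.90 °C + 273 = 302.90 K.
Stefan–Boltzmann: I = εσT⁴ = 0.971 × 5.670×10⁻⁸ × (302.90)⁴ = 463 W/m².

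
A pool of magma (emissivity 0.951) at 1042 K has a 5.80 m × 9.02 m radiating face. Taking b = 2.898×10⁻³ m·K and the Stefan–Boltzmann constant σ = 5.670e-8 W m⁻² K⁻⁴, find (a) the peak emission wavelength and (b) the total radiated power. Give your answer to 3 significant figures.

(a) λ_max = b/T = 2.898×10⁻³/1042 = 2.781×10⁻⁶ m = 2.78×10³ nm.
Area A = 5.80 × 9.02 = 52.316 m².
(b) P = εσAT⁴ = 0.951×5.670×10⁻⁸×52.316×(1042)⁴ = 3.33×10⁶ W.

λ_max ≈ 2.78×10³ nm; P ≈ 3.33×10⁶ W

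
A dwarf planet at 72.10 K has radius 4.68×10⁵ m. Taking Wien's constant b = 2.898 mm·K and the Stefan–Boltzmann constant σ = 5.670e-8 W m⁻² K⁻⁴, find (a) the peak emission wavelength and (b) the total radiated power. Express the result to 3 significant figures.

(a) λ_max = b/T = 2.898×10⁻³/72.10 = 4.019×10⁻⁵ m = 40.2 μm.
Surface area A = 4πR² = 4π(4.68×10⁵ m)² = 2.75234×10¹² m².
(b) P = σAT⁴ = 5.670×10⁻⁸×2.75234×10¹²×(72.10)⁴ = 4.22×10¹² W.

λ_max ≈ 40.2 μm; P ≈ 4.22×10¹² W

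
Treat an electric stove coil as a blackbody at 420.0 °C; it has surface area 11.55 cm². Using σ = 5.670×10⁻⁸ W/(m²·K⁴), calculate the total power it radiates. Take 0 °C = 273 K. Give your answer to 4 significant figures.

P ≈ 15.10 W

T = 420.0 °C + 273 = 693.0 K.
Area A = 11.55 cm² = 1.155×10⁻³ m².
P = σAT⁴ = 5.670×10⁻⁸ × 1.155×10⁻³ × (693.0)⁴ = 15.10 W.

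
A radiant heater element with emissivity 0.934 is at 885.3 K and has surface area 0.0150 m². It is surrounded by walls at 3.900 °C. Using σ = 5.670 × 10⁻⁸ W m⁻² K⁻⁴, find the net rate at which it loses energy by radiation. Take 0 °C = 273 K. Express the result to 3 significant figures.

Net loss ≈ 483 W

Surroundings: T = 3.900 °C + 273 = 276.900 K.
Area A = 0.0150 m².
Net radiated power P_net = εσA(T⁴ − T₀⁴) = 0.934×5.670×10⁻⁸×0.0150×(885.3⁴ − 276.900⁴).
T⁴ − T₀⁴ = 6.14274×10¹¹ − 5.87884×10⁹ = 6.08395×10¹¹ K⁴, so P_net = 483 W.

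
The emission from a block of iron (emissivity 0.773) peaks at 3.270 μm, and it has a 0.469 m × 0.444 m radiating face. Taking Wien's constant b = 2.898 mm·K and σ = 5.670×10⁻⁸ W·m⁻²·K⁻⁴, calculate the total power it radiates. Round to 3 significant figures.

P ≈ 5.63×10³ W

Wien's law: T = b/λ_max = 2.898×10⁻³/3.270×10⁻⁶ = 886.239 K.
Area A = 0.469 × 0.444 = 0.208236 m².
Then P = εσAT⁴ = 0.773×5.670×10⁻⁸×0.208236×(886.239)⁴ = 5.63×10³ W.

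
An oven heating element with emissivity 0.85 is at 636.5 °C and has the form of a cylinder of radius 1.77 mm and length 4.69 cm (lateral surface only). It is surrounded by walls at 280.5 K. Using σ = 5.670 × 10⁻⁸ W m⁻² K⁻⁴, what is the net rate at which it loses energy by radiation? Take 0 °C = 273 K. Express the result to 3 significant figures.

T = 636.5 °C + 273 = 909.5 K.
Lateral area A = 2πrL = 2π×1.77×10⁻³×0.0469 = 5.21586×10⁻⁴ m².
Net radiated power P_net = εσA(T⁴ − T₀⁴) = 0.85×5.670×10⁻⁸×5.21586×10⁻⁴×(909.5⁴ − 280.5⁴).
T⁴ − T₀⁴ = 6.84244×10¹¹ − 6.19058×10⁹ = 6.78053×10¹¹ K⁴, so P_net = 17.0 W.

Net loss ≈ 17.0 W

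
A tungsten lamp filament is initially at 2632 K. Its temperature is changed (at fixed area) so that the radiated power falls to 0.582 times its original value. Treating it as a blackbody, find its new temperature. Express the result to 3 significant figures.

T₂ ≈ 2.30×10³ K

P ∝ T⁴, so T₂/T₁ = (P₂/P₁)^(1/4) = (0.582)^(1/4) = 0.873435.
T₂ = 2632 × 0.873435 = 2.30×10³ K.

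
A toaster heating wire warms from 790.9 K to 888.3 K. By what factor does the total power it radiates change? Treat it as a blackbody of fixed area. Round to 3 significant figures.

P₂/P₁ ≈ 1.59

P ∝ T⁴, so P₂/P₁ = (T₂/T₁)⁴ = (888.3/790.9)⁴ = (1.12315)⁴ = 1.59.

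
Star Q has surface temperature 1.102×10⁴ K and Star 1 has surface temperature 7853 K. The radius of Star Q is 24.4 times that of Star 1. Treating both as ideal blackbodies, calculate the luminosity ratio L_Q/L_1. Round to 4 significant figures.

L ∝ R²T⁴, so L_Q/L_1 = (R_Q/R_1)²(T_Q/T_1)⁴ = (24.4)² × (1.102×10⁴/7853)⁴ = 595.36 × 3.87779 = 2309.

L_Q/L_1 ≈ 2309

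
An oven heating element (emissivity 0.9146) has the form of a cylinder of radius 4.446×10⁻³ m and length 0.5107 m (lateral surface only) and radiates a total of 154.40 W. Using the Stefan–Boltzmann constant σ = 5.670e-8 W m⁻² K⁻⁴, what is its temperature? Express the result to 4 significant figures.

T ≈ 675.9 K

Lateral area A = 2πrL = 2π×4.446×10⁻³×0.5107 = 0.0142664 m².
P = εσAT⁴ ⇒ T = (P/(εσA))^(1/4) = (154.40/(0.9146×5.670×10⁻⁸×0.0142664))^(1/4) = 675.9 K.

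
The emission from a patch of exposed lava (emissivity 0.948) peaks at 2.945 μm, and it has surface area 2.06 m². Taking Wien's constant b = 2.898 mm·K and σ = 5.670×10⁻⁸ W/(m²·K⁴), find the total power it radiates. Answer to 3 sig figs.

P ≈ 1.04×10⁵ W

Wien's law: T = b/λ_max = 2.898×10⁻³/2.945×10⁻⁶ = 984.041 K.
Area A = 2.06 m².
Then P = εσAT⁴ = 0.948×5.670×10⁻⁸×2.06×(984.041)⁴ = 1.04×10⁵ W.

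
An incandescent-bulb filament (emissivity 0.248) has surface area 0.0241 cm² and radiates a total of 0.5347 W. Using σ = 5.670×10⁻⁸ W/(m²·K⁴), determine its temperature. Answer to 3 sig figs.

T ≈ 1.99×10³ K

Area A = 0.0241 cm² = 2.41×10⁻⁶ m².
P = εσAT⁴ ⇒ T = (P/(εσA))^(1/4) = (0.5347/(0.248×5.670×10⁻⁸×2.41×10⁻⁶))^(1/4) = 1.99×10³ K.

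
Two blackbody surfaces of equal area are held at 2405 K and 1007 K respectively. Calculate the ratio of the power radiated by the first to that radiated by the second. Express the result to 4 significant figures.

P₁/P₂ ≈ 32.53

With equal areas, P₁/P₂ = (T₁/T₂)⁴ = (2405/1007)⁴ = 32.53.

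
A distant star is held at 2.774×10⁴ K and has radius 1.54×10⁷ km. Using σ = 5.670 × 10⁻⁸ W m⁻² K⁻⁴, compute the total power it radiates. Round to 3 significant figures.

Surface area A = 4πR² = 4π(1.54×10¹⁰ m)² = 2.98024×10²¹ m².
P = σAT⁴ = 5.670×10⁻⁸ × 2.98024×10²¹ × (2.774×10⁴)⁴ = 1.00×10³² W.

P ≈ 1.00×10³² W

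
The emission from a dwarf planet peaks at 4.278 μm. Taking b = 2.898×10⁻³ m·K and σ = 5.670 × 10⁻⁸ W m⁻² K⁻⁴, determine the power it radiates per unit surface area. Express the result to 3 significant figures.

I ≈ 1.19×10⁴ W/m²

Wien's law: T = b/λ_max = 2.898×10⁻³/4.278×10⁻⁶ = 677.419 K.
Then I = σT⁴ = 5.670×10⁻⁸×(677.419)⁴ = 1.19×10⁴ W/m².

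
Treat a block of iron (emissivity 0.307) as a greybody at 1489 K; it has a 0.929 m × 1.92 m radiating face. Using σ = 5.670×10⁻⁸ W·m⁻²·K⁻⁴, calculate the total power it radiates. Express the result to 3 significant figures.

Area A = 0.929 × 1.92 = 1.78368 m².
P = εσAT⁴ = 0.307 × 5.670×10⁻⁸ × 1.78368 × (1489)⁴ = 1.53×10⁵ W.

P ≈ 1.53×10⁵ W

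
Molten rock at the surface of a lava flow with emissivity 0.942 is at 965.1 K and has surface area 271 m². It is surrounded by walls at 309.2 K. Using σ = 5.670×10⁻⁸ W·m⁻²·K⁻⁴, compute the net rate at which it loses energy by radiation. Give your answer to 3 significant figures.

Area A = 271 m².
Net radiated power P_net = εσA(T⁴ − T₀⁴) = 0.942×5.670×10⁻⁸×271×(965.1⁴ − 309.2⁴).
T⁴ − T₀⁴ = 8.67540×10¹¹ − 9.14025×10⁹ = 8.58400×10¹¹ K⁴, so P_net = 1.24×10⁷ W.

Net loss ≈ 1.24×10⁷ W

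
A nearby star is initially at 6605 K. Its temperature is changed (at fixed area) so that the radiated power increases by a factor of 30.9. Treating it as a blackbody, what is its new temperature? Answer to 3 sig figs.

P ∝ T⁴, so T₂/T₁ = (P₂/P₁)^(1/4) = (30.9)^(1/4) = 2.35771.
T₂ = 6605 × 2.35771 = 1.56×10⁴ K.

T₂ ≈ 1.56×10⁴ K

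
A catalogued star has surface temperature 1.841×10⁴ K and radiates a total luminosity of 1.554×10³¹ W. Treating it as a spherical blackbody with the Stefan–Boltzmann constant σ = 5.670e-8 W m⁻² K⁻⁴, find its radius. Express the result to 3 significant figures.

R ≈ 1.38×10¹⁰ m

L = 4πR²σT⁴ ⇒ R = √(L/(4πσT⁴)).
σT⁴ = 6.51326×10⁹ W/m², so R = √(1.554×10³¹/(4π×6.51326×10⁹)) = 1.38×10¹⁰ m.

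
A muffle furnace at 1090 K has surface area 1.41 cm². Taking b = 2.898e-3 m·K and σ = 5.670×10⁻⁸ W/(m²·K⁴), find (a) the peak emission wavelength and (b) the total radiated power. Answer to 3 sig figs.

(a) λ_max = b/T = 2.898×10⁻³/1090 = 2.659×10⁻⁶ m = 2.66×10³ nm.
Area A = 1.41 cm² = 1.41×10⁻⁴ m².
(b) P = σAT⁴ = 5.670×10⁻⁸×1.41×10⁻⁴×(1090)⁴ = 11.3 W.

λ_max ≈ 2.66×10³ nm; P ≈ 11.3 W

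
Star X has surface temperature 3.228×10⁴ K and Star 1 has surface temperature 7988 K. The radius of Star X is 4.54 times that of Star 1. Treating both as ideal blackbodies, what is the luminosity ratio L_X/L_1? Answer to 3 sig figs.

L ∝ R²T⁴, so L_X/L_1 = (R_X/R_1)²(T_X/T_1)⁴ = (4.54)² × (3.228×10⁴/7988)⁴ = 20.6116 × 266.675 = 5.50×10³.

L_X/L_1 ≈ 5.50×10³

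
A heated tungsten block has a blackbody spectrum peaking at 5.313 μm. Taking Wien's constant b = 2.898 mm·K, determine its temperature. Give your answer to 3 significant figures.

T ≈ 545 K

Wien's law gives T = b/λ_max = (2.898×10⁻³ m·K)/(5.313×10⁻⁶ m) = 545 K.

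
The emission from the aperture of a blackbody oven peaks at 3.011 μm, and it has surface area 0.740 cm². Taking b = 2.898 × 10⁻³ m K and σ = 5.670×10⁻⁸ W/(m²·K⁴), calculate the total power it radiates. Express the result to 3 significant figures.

Wien's law: T = b/λ_max = 2.898×10⁻³/3.011×10⁻⁶ = 962.471 K.
Area A = 0.740 cm² = 7.40×10⁻⁵ m².
Then P = σAT⁴ = 5.670×10⁻⁸×7.40×10⁻⁵×(962.471)⁴ = 3.60 W.

P ≈ 3.60 W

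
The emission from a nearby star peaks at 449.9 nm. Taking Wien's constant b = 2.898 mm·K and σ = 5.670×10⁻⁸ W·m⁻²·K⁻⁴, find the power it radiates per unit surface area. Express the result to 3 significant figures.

Wien's law: T = b/λ_max = 2.898×10⁻³/4.499×10⁻⁷ = 6441.43 K.
Then I = σT⁴ = 5.670×10⁻⁸×(6441.43)⁴ = 9.76×10⁷ W/m².

I ≈ 9.76×10⁷ W/m²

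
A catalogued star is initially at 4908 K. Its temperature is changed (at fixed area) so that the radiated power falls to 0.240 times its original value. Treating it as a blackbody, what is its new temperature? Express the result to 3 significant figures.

T₂ ≈ 3.44×10³ K

P ∝ T⁴, so T₂/T₁ = (P₂/P₁)^(1/4) = (0.240)^(1/4) = 0.699927.
T₂ = 4908 × 0.699927 = 3.44×10³ K.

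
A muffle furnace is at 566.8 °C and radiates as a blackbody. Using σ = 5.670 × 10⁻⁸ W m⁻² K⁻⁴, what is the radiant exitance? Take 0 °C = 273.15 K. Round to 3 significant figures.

I ≈ 2.82×10⁴ W/m²

T = 566.8 °C + 273.15 = 839.95 K.
Stefan–Boltzmann: I = σT⁴ = 5.670×10⁻⁸ × (839.95)⁴ = 2.82×10⁴ W/m².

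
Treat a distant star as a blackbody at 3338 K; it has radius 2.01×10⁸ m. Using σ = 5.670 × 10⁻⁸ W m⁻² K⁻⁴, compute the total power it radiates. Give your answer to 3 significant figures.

P ≈ 3.57×10²⁴ W

Surface area A = 4πR² = 4π(2.01×10⁸ m)² = 5.07694×10¹⁷ m².
P = σAT⁴ = 5.670×10⁻⁸ × 5.07694×10¹⁷ × (3338)⁴ = 3.57×10²⁴ W.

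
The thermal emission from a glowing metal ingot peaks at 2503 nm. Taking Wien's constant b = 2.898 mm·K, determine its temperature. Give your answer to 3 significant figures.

T ≈ 1.16×10³ K

Wien's law gives T = b/λ_max = (2.898×10⁻³ m·K)/(2.503×10⁻⁶ m) = 1.16×10³ K.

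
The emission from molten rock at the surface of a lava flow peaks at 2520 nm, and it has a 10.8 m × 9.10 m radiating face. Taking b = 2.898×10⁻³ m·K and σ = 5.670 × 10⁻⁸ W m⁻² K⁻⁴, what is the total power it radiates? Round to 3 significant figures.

P ≈ 9.75×10⁶ W

Wien's law: T = b/λ_max = 2.898×10⁻³/2.520×10⁻⁶ = 1150.00 K.
Area A = 10.8 × 9.10 = 98.28 m².
Then P = σAT⁴ = 5.670×10⁻⁸×98.28×(1150.00)⁴ = 9.75×10⁶ W.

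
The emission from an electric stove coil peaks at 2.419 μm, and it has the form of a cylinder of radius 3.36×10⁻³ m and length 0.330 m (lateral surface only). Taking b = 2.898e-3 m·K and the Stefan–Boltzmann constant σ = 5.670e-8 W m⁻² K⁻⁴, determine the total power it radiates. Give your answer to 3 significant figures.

P ≈ 814 W

Wien's law: T = b/λ_max = 2.898×10⁻³/2.419×10⁻⁶ = 1198.02 K.
Lateral area A = 2πrL = 2π×3.36×10⁻³×0.330 = 6.96680×10⁻³ m².
Then P = σAT⁴ = 5.670×10⁻⁸×6.96680×10⁻³×(1198.02)⁴ = 814 W.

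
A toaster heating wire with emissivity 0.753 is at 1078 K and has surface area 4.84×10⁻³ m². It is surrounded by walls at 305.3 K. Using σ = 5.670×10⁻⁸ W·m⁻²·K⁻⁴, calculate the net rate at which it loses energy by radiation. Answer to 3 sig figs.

Area A = 4.84×10⁻³ m².
Net radiated power P_net = εσA(T⁴ − T₀⁴) = 0.753×5.670×10⁻⁸×4.84×10⁻³×(1078⁴ − 305.3⁴).
T⁴ − T₀⁴ = 1.35044×10¹² − 8.68775×10⁹ = 1.34175×10¹² K⁴, so P_net = 277 W.

Net loss ≈ 277 W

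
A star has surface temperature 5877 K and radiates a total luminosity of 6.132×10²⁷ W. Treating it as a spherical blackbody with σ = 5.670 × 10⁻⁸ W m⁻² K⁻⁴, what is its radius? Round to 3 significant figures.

R ≈ 2.69×10⁹ m

L = 4πR²σT⁴ ⇒ R = √(L/(4πσT⁴)).
σT⁴ = 6.76403×10⁷ W/m², so R = √(6.132×10²⁷/(4π×6.76403×10⁷)) = 2.69×10⁹ m.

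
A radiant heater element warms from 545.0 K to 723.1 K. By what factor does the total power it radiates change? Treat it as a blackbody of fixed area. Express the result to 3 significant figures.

P₂/P₁ ≈ 3.10

P ∝ T⁴, so P₂/P₁ = (T₂/T₁)⁴ = (723.1/545.0)⁴ = (1.32679)⁴ = 3.10.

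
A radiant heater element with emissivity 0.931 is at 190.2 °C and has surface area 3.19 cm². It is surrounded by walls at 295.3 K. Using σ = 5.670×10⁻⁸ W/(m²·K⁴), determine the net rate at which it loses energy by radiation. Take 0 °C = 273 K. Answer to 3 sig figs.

T = 190.2 °C + 273 = 463.2 K.
Area A = 3.19 cm² = 3.19×10⁻⁴ m².
Net radiated power P_net = εσA(T⁴ − T₀⁴) = 0.931×5.670×10⁻⁸×3.19×10⁻⁴×(463.2⁴ − 295.3⁴).
T⁴ − T₀⁴ = 4.60335×10¹⁰ − 7.60420×10⁹ = 3.84293×10¹⁰ K⁴, so P_net = 0.647 W.

Net loss ≈ 0.647 W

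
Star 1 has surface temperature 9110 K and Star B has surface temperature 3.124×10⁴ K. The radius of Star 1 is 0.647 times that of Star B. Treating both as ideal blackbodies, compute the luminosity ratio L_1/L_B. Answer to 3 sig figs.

L_1/L_B ≈ 3.03×10⁻³

L ∝ R²T⁴, so L_1/L_B = (R_1/R_B)²(T_1/T_B)⁴ = (0.647)² × (9110/3.124×10⁴)⁴ = 0.418609 × 7.23152×10⁻³ = 3.03×10⁻³.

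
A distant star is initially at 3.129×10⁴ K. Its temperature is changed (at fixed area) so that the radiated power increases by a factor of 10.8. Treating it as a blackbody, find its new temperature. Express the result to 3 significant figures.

P ∝ T⁴, so T₂/T₁ = (P₂/P₁)^(1/4) = (10.8)^(1/4) = 1.81283.
T₂ = 3.129×10⁴ × 1.81283 = 5.67×10⁴ K.

T₂ ≈ 5.67×10⁴ K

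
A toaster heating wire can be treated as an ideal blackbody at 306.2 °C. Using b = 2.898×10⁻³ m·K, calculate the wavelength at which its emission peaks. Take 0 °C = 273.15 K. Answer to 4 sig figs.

λ_max ≈ 5.002 μm

T = 306.2 °C + 273.15 = 579.35 K.
Wien's displacement law: λ_max = b/T = (2.898×10⁻³ m·K)/(579.35 K) = 5.0022×10⁻⁶ m.
That is 5.002 μm, in the infrared range.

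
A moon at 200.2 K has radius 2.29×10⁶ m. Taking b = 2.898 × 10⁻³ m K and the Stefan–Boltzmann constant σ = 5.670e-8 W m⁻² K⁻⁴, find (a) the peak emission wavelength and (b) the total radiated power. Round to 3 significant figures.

(a) λ_max = b/T = 2.898×10⁻³/200.2 = 1.448×10⁻⁵ m = 14.5 μm.
Surface area A = 4πR² = 4π(2.29×10⁶ m)² = 6.58993×10¹³ m².
(b) P = σAT⁴ = 5.670×10⁻⁸×6.58993×10¹³×(200.2)⁴ = 6.00×10¹⁵ W.

λ_max ≈ 14.5 μm; P ≈ 6.00×10¹⁵ W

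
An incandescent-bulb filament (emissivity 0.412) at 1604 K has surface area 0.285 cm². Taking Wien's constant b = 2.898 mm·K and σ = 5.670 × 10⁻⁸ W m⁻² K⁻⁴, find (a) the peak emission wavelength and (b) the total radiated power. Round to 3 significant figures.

λ_max ≈ 1.81×10³ nm; P ≈ 4.41 W

(a) λ_max = b/T = 2.898×10⁻³/1604 = 1.807×10⁻⁶ m = 1.81×10³ nm.
Area A = 0.285 cm² = 2.85×10⁻⁵ m².
(b) P = εσAT⁴ = 0.412×5.670×10⁻⁸×2.85×10⁻⁵×(1604)⁴ = 4.41 W.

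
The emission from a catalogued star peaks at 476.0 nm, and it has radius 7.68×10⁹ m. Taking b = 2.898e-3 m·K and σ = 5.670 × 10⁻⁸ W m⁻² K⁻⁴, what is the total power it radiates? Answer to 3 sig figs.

P ≈ 5.77×10²⁸ W

Wien's law: T = b/λ_max = 2.898×10⁻³/4.760×10⁻⁷ = 6088.24 K.
Surface area A = 4πR² = 4π(7.68×10⁹ m)² = 7.41195×10²⁰ m².
Then P = σAT⁴ = 5.670×10⁻⁸×7.41195×10²⁰×(6088.24)⁴ = 5.77×10²⁸ W.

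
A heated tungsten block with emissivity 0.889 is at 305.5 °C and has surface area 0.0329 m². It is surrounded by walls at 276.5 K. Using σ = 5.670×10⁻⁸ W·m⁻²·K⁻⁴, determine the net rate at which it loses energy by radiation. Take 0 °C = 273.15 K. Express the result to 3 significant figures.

T = 305.5 °C + 273.15 = 578.65 K.
Area A = 0.0329 m².
Net radiated power P_net = εσA(T⁴ − T₀⁴) = 0.889×5.670×10⁻⁸×0.0329×(578.65⁴ − 276.5⁴).
T⁴ − T₀⁴ = 1.12115×10¹¹ − 5.84495×10⁹ = 1.06270×10¹¹ K⁴, so P_net = 176 W.

Net loss ≈ 176 W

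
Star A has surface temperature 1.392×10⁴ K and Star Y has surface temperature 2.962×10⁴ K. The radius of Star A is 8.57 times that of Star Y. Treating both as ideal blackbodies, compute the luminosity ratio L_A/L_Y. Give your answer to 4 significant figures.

L ∝ R²T⁴, so L_A/L_Y = (R_A/R_Y)²(T_A/T_Y)⁴ = (8.57)² × (1.392×10⁴/2.962×10⁴)⁴ = 73.4449 × 0.0487772 = 3.582.

L_A/L_Y ≈ 3.582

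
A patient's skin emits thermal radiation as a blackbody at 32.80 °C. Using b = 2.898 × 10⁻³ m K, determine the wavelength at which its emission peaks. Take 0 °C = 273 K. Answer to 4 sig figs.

T = 32.80 °C + 273 = 305.80 K.
Wien's displacement law: λ_max = b/T = (2.898×10⁻³ m·K)/(305.80 K) = 9.4768×10⁻⁶ m.
That is 9.477 μm, in the infrared range.

λ_max ≈ 9.477 μm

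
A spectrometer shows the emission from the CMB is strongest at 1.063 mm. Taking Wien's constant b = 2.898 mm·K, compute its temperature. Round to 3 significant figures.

Wien's law gives T = b/λ_max = (2.898×10⁻³ m·K)/(1.063×10⁻³ m) = 2.73 K.

T ≈ 2.73 K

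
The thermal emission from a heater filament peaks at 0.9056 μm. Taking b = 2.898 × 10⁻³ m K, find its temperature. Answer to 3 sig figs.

T ≈ 3.20×10³ K

Wien's law gives T = b/λ_max = (2.898×10⁻³ m·K)/(9.056×10⁻⁷ m) = 3.20×10³ K.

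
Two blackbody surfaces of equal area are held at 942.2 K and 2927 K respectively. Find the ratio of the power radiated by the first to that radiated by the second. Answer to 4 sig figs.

P₁/P₂ ≈ 0.01074

With equal areas, P₁/P₂ = (T₁/T₂)⁴ = (942.2/2927)⁴ = 0.01074.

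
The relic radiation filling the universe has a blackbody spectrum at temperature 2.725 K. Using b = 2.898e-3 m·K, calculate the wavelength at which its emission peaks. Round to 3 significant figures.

λ_max ≈ 1.06×10⁻³ m

Wien's displacement law: λ_max = b/T = (2.898×10⁻³ m·K)/(2.725 K) = 1.063×10⁻³ m.
That is 1.06×10⁻³ m, in the microwave range.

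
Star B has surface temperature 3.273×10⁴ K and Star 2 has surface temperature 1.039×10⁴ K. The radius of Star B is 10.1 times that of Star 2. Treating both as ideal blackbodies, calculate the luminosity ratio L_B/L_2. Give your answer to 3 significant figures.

L_B/L_2 ≈ 1.00×10⁴

L ∝ R²T⁴, so L_B/L_2 = (R_B/R_2)²(T_B/T_2)⁴ = (10.1)² × (3.273×10⁴/1.039×10⁴)⁴ = 102.01 × 98.4741 = 1.00×10⁴.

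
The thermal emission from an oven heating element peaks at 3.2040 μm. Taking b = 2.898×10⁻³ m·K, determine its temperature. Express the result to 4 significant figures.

T ≈ 904.5 K

Wien's law gives T = b/λ_max = (2.898×10⁻³ m·K)/(3.2040×10⁻⁶ m) = 904.5 K.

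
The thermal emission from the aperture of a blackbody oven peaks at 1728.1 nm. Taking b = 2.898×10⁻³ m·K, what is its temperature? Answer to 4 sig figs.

T ≈ 1677 K

Wien's law gives T = b/λ_max = (2.898×10⁻³ m·K)/(1.7281×10⁻⁶ m) = 1677 K.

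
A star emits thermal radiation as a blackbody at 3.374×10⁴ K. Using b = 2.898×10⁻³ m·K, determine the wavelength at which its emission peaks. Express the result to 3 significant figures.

λ_max ≈ 85.9 nm

Wien's displacement law: λ_max = b/T = (2.898×10⁻³ m·K)/(3.374×10⁴ K) = 8.589×10⁻⁸ m.
That is 85.9 nm, in the ultraviolet range.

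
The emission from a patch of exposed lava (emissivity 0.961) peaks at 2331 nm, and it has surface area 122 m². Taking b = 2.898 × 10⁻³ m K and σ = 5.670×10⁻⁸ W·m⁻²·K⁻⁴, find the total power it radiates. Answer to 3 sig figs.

P ≈ 1.59×10⁷ W

Wien's law: T = b/λ_max = 2.898×10⁻³/2.331×10⁻⁶ = 1243.24 K.
Area A = 122 m².
Then P = εσAT⁴ = 0.961×5.670×10⁻⁸×122×(1243.24)⁴ = 1.59×10⁷ W.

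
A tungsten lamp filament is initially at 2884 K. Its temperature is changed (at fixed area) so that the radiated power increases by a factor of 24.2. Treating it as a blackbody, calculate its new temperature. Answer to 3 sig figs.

T₂ ≈ 6.40×10³ K

P ∝ T⁴, so T₂/T₁ = (P₂/P₁)^(1/4) = (24.2)^(1/4) = 2.21796.
T₂ = 2884 × 2.21796 = 6.40×10³ K.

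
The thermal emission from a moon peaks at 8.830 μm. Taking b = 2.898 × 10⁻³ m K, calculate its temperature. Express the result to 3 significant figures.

Wien's law gives T = b/λ_max = (2.898×10⁻³ m·K)/(8.830×10⁻⁶ m) = 328 K.

T ≈ 328 K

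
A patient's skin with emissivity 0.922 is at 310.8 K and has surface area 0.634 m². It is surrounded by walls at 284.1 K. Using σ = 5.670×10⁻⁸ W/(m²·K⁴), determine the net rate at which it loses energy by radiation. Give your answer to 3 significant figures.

Area A = 0.634 m².
Net radiated power P_net = εσA(T⁴ − T₀⁴) = 0.922×5.670×10⁻⁸×0.634×(310.8⁴ − 284.1⁴).
T⁴ − T₀⁴ = 9.33091×10⁹ − 6.51456×10⁹ = 2.81635×10⁹ K⁴, so P_net = 93.3 W.

Net loss ≈ 93.3 W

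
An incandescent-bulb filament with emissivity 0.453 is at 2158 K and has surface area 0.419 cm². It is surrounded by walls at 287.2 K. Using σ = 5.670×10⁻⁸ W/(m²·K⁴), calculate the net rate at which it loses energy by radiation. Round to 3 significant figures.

Net loss ≈ 23.3 W

Area A = 0.419 cm² = 4.19×10⁻⁵ m².
Net radiated power P_net = εσA(T⁴ − T₀⁴) = 0.453×5.670×10⁻⁸×4.19×10⁻⁵×(2158⁴ − 287.2⁴).
T⁴ − T₀⁴ = 2.16873×10¹³ − 6.80358×10⁹ = 2.16805×10¹³ K⁴, so P_net = 23.3 W.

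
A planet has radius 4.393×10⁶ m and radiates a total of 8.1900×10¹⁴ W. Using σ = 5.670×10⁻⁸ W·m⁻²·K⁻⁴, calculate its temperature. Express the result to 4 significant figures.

T ≈ 87.85 K

Surface area A = 4πR² = 4π(4.393×10⁶ m)² = 2.42511×10¹⁴ m².
P = σAT⁴ ⇒ T = (P/(σA))^(1/4) = (8.1900×10¹⁴/(5.670×10⁻⁸×2.42511×10¹⁴))^(1/4) = 87.85 K.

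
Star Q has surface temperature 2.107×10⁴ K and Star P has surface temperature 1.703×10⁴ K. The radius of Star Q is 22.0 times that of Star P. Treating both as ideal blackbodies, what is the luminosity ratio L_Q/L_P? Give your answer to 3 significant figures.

L ∝ R²T⁴, so L_Q/L_P = (R_Q/R_P)²(T_Q/T_P)⁴ = (22.0)² × (2.107×10⁴/1.703×10⁴)⁴ = 484 × 2.34315 = 1.13×10³.

L_Q/L_P ≈ 1.13×10³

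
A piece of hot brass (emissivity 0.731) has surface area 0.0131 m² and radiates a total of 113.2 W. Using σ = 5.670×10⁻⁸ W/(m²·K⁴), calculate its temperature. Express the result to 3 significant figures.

Area A = 0.0131 m².
P = εσAT⁴ ⇒ T = (P/(εσA))^(1/4) = (113.2/(0.731×5.670×10⁻⁸×0.0131))^(1/4) = 676 K.

T ≈ 676 K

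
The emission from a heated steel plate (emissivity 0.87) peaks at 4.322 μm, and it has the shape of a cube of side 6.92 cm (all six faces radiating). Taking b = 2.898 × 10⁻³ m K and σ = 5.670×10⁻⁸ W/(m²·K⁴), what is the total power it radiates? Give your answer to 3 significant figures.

Wien's law: T = b/λ_max = 2.898×10⁻³/4.322×10⁻⁶ = 670.523 K.
Area A = 6s² = 6×(0.0692 m)² = 0.0287318 m².
Then P = εσAT⁴ = 0.87×5.670×10⁻⁸×0.0287318×(670.523)⁴ = 286 W.

P ≈ 286 W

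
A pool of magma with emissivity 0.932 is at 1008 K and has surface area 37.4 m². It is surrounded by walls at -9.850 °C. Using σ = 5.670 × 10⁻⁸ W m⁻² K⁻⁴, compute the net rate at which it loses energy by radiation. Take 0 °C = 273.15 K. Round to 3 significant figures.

Surroundings: T = -9.850 °C + 273.15 = 263.300 K.
Area A = 37.4 m².
Net radiated power P_net = εσA(T⁴ − T₀⁴) = 0.932×5.670×10⁻⁸×37.4×(1008⁴ − 263.300⁴).
T⁴ − T₀⁴ = 1.03239×10¹² − 4.80622×10⁹ = 1.02758×10¹² K⁴, so P_net = 2.03×10⁶ W.

Net loss ≈ 2.03×10⁶ W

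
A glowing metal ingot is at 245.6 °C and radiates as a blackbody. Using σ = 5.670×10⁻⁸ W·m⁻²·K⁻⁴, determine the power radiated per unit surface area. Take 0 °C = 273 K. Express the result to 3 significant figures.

T = 245.6 °C + 273 = 518.6 K.
Stefan–Boltzmann: I = σT⁴ = 5.670×10⁻⁸ × (518.6)⁴ = 4.10×10³ W/m².

I ≈ 4.10×10³ W/m²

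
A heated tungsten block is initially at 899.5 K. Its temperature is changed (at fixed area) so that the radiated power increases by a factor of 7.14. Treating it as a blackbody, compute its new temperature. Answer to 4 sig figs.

P ∝ T⁴, so T₂/T₁ = (P₂/P₁)^(1/4) = (7.14)^(1/4) = 1.63465.
T₂ = 899.5 × 1.63465 = 1470 K.

T₂ ≈ 1470 K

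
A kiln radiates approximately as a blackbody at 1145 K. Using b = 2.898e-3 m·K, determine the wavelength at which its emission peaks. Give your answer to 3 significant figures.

λ_max ≈ 2.53×10³ nm

Wien's displacement law: λ_max = b/T = (2.898×10⁻³ m·K)/(1145 K) = 2.531×10⁻⁶ m.
That is 2.53×10³ nm, in the infrared range.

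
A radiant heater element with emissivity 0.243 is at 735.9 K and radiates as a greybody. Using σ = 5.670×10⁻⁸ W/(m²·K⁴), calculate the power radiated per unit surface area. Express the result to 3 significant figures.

I ≈ 4.04×10³ W/m²

Stefan–Boltzmann: I = εσT⁴ = 0.243 × 5.670×10⁻⁸ × (735.9)⁴ = 4.04×10³ W/m².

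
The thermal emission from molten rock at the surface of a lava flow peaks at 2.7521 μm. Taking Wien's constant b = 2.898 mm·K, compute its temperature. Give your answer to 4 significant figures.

Wien's law gives T = b/λ_max = (2.898×10⁻³ m·K)/(2.7521×10⁻⁶ m) = 1053 K.

T ≈ 1053 K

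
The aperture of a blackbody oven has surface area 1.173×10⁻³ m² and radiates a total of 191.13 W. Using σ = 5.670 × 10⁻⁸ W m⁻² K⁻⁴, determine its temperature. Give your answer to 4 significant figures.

T ≈ 1302 K

Area A = 1.173×10⁻³ m².
P = σAT⁴ ⇒ T = (P/(σA))^(1/4) = (191.13/(5.670×10⁻⁸×1.173×10⁻³))^(1/4) = 1302 K.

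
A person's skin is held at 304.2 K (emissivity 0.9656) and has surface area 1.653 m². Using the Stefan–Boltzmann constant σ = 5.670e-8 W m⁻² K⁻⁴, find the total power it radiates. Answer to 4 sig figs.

Area A = 1.653 m².
P = εσAT⁴ = 0.9656 × 5.670×10⁻⁸ × 1.653 × (304.2)⁴ = 775.0 W.

P ≈ 775.0 W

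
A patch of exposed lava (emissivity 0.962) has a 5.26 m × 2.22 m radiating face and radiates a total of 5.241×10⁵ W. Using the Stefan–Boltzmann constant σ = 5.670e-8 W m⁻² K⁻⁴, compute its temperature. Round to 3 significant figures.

T ≈ 952 K

Area A = 5.26 × 2.22 = 11.6772 m².
P = εσAT⁴ ⇒ T = (P/(εσA))^(1/4) = (5.241×10⁵/(0.962×5.670×10⁻⁸×11.6772))^(1/4) = 952 K.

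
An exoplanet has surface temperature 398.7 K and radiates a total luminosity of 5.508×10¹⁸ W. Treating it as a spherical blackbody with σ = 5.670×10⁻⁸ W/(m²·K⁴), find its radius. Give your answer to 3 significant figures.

R ≈ 1.75×10⁷ m

L = 4πR²σT⁴ ⇒ R = √(L/(4πσT⁴)).
σT⁴ = 1432.74 W/m², so R = √(5.508×10¹⁸/(4π×1432.74)) = 1.75×10⁷ m.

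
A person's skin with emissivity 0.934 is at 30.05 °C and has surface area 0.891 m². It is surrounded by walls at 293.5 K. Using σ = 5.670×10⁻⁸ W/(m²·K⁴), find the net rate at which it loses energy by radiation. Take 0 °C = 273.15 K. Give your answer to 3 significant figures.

Net loss ≈ 48.6 W

T = 30.05 °C + 273.15 = 303.20 K.
Area A = 0.891 m².
Net radiated power P_net = εσA(T⁴ − T₀⁴) = 0.934×5.670×10⁻⁸×0.891×(303.20⁴ − 293.5⁴).
T⁴ − T₀⁴ = 8.45117×10⁹ − 7.42049×10⁹ = 1.03068×10⁹ K⁴, so P_net = 48.6 W.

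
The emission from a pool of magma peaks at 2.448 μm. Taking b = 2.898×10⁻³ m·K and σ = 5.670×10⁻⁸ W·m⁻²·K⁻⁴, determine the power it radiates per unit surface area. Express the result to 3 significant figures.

I ≈ 1.11×10⁵ W/m²

Wien's law: T = b/λ_max = 2.898×10⁻³/2.448×10⁻⁶ = 1183.82 K.
Then I = σT⁴ = 5.670×10⁻⁸×(1183.82)⁴ = 1.11×10⁵ W/m².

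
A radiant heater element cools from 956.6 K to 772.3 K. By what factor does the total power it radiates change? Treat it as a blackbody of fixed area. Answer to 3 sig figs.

P₂/P₁ ≈ 0.425

P ∝ T⁴, so P₂/P₁ = (T₂/T₁)⁴ = (772.3/956.6)⁴ = (0.807338)⁴ = 0.425.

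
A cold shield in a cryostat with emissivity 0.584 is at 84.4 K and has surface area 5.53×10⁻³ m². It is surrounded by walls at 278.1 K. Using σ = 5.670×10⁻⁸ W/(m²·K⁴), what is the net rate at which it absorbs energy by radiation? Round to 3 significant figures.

Net gain ≈ 1.09 W

Area A = 5.53×10⁻³ m².
Net radiated power P_net = εσA(T⁴ − T₀⁴) = 0.584×5.670×10⁻⁸×5.53×10⁻³×(84.4⁴ − 278.1⁴).
T⁴ − T₀⁴ = 5.07423×10⁷ − 5.98142×10⁹ = -5.93068×10⁹ K⁴, so P_net = -1.09 W — negative, meaning a net gain of 1.09 W.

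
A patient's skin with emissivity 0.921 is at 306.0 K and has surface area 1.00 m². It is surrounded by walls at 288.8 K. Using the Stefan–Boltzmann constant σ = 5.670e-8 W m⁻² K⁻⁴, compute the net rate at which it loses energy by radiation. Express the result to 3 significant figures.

Area A = 1.00 m².
Net radiated power P_net = εσA(T⁴ − T₀⁴) = 0.921×5.670×10⁻⁸×1.00×(306.0⁴ − 288.8⁴).
T⁴ − T₀⁴ = 8.76770×10⁹ − 6.95647×10⁹ = 1.81123×10⁹ K⁴, so P_net = 94.6 W.

Net loss ≈ 94.6 W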